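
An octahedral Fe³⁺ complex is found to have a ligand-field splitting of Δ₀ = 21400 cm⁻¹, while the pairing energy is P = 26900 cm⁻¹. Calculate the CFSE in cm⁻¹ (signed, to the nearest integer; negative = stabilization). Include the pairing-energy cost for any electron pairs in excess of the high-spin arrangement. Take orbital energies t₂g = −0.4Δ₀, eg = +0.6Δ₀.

0

Fe³⁺: group 8, so d-count = 8 − 3 = 5.
Since Δ₀ = 21400 cm⁻¹ < P = 26900 cm⁻¹, the complex adopts the high-spin configuration.
Configuration: t₂g³ eg².
Orbital CFSE = 0.0Δ₀ = 0.0 × 21400 = 0 cm⁻¹.
High-spin has no excess pairs, so no pairing correction applies.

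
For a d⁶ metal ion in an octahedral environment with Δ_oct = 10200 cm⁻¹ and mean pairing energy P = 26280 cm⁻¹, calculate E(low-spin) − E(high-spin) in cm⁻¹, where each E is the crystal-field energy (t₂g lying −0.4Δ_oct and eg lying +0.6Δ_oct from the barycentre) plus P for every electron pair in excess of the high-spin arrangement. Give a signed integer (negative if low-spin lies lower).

32160

In the high-spin limit (t₂g⁴ eg²) the orbital term is -0.4Δ_oct = -4080 cm⁻¹, with no excess pairing.
Low-spin t₂g⁶ eg⁰ gives -2.4Δ_oct = -24480 cm⁻¹, but forming 2 extra pairs costs 2P = 52560 cm⁻¹, so E(LS) = -24480 + 52560 = 28080 cm⁻¹.
E(LS) − E(HS) = 28080 − (-4080) = 32160 cm⁻¹.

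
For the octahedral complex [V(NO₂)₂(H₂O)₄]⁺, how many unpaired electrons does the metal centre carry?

2

Ligand charges: 2×(-1) from NO₂⁻ and 4×(+0) from H₂O sum to -2; with overall charge +1, V is +3.
V sits in group 5; removing 3 electrons leaves V³⁺ with 5 − 3 = 2 d electrons.
Configuration: t₂g² eg⁰, giving 2 unpaired electrons.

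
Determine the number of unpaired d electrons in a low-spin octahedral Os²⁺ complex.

0

Os sits in group 8; removing 2 electrons leaves Os²⁺ with 8 − 2 = 6 d electrons.
Configuration: t₂g⁶ eg⁰, giving 0 unpaired electrons.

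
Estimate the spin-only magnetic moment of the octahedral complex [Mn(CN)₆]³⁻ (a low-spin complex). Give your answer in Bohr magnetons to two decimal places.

Each CN⁻ contributes -1; 6 × (-1) = -6. With overall charge -3, Mn is in the +3 oxidation state.
Group 7 minus oxidation state +3 gives a d⁴ configuration for Mn³⁺.
Configuration: t₂g⁴ eg⁰ → 2 unpaired electrons.
μ(spin-only) = √[2(2+2)] = √8 ≈ 2.83 Bohr magnetons.

2.83 Bohr magnetons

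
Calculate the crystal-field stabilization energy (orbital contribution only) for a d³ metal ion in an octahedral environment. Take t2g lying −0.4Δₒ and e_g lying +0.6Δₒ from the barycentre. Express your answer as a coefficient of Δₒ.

Configuration: t2g^3 e_g^0.
CFSE = 3(-0.4Δₒ) + 0(0.6Δₒ) = -1.2Δₒ + 0.0Δₒ = -1.2Δₒ.

-1.2 Δₒ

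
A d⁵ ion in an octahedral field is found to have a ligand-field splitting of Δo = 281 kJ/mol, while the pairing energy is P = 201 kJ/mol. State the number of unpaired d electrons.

Δo > P, so pairing is preferred: the ground state is low-spin.
That gives t2g^5 e_g^0.
Unpaired electrons: 1.

1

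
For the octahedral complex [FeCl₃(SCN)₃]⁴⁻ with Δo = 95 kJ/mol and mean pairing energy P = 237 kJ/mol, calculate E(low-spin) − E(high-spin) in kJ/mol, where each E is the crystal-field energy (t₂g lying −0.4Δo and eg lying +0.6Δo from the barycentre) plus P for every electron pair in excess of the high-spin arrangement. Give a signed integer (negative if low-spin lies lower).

Ligand charges: 3×(-1) from Cl⁻ and 3×(-1) from SCN⁻ sum to -6; with overall charge -4, Fe is +2.
Fe is in group 8, so Fe²⁺ is d⁶ (8 − 2 = 6).
In the high-spin limit (t₂g⁴ eg²) the orbital term is -0.4Δo = -38 kJ/mol, with no excess pairing.
Low-spin: t₂g⁶ eg⁰, orbital CFSE = -2.4Δo = -228 kJ/mol; plus 2 excess pairs × P = +474 kJ/mol; total 246 kJ/mol.
The difference is 246 − (-38) = 284 kJ/mol, so high-spin lies lower.

284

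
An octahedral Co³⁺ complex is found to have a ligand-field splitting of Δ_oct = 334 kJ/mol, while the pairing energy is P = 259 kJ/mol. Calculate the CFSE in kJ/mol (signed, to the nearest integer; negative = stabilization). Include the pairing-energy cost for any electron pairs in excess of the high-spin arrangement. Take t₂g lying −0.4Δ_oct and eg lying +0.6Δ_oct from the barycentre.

-284

Co is in group 9, so Co³⁺ is d⁶ (9 − 3 = 6).
With Δ_oct > P the complex is low-spin.
Filling d⁶ accordingly: t₂g⁶ eg⁰.
Orbital CFSE = -2.4Δ_oct = -2.4 × 334 = -802 kJ/mol.
Excess pairs vs high-spin: 3 − 1 = 2; pairing cost = +518 kJ/mol.
Net CFSE = -802 + 518 = -284 kJ/mol.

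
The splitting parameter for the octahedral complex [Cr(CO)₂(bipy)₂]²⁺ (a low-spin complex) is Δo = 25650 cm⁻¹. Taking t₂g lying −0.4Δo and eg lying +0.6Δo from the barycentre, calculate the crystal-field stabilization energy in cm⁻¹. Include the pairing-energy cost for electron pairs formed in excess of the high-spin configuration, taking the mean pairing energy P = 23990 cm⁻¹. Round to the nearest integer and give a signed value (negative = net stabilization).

Ligand charges: 2×(+0) from CO and 2×(+0) from bipy sum to +0; with overall charge +2, Cr is +2.
Cr²⁺: group 6, so d-count = 6 − 2 = 4.
Configuration: t₂g⁴ eg⁰.
CFSE(orbital) = 4×(-0.4Δo) + 0×(0.6Δo) = -1.6Δo; with Δo = 25650 cm⁻¹ that is -41040 cm⁻¹.
Relative to high-spin t₂g³ eg¹ (0 paired), the low-spin configuration has 1 additional pair, contributing +1 × 23990 = +23990 cm⁻¹.
Net CFSE = -41040 + 23990 = -17050 cm⁻¹.

-17050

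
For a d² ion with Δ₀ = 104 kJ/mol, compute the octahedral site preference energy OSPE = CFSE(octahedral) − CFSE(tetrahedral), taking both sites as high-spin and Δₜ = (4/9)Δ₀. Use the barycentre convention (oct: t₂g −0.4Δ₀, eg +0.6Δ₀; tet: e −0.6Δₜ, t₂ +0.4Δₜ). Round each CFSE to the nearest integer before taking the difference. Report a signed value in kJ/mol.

Octahedral (high-spin): t₂g² eg⁰, CFSE = 2(−0.4) + 0(+0.6) = -0.8Δ₀ = -0.8 × 104 = -83 kJ/mol.
In a tetrahedral site the filling is e² t₂⁰: CFSE(tet) = -1.2Δₜ = -1.2 × (4/9)(104) = -55 kJ/mol.
OSPE = CFSE(oct) − CFSE(tet) = -83 − (-55) = -28 kJ/mol.

-28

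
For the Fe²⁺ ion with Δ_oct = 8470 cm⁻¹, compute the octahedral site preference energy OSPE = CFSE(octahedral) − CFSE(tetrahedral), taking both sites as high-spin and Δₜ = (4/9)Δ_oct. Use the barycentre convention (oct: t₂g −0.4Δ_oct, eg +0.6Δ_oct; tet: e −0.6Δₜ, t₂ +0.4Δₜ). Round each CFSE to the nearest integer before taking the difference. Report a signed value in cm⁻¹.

-1129

Group 8 minus oxidation state +2 gives a d⁶ configuration for Fe²⁺.
In an octahedral site d⁶ (HS) is t₂g⁴ eg², giving CFSE(oct) = -0.4Δ_oct = -3388 cm⁻¹.
Tetrahedral e³ t₂³ gives -0.6Δₜ = -0.6 × (4/9) × 8470 = -2259 cm⁻¹.
OSPE = -3388 − (-2259) = -1129 cm⁻¹.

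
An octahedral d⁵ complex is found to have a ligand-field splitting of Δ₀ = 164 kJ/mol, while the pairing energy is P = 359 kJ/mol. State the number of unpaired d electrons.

With Δ₀ < P the complex is high-spin.
Filling d⁵ accordingly: t2g^3 e_g^2.
Unpaired electrons: 5.

5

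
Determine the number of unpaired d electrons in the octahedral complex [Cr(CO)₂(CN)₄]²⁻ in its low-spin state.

2

Ligand charges: 2×(+0) from CO and 4×(-1) from CN⁻ sum to -4; with overall charge -2, Cr is +2.
Cr²⁺: group 6, so d-count = 6 − 2 = 4.
Configuration: t2g^4 e_g^0, giving 2 unpaired electrons.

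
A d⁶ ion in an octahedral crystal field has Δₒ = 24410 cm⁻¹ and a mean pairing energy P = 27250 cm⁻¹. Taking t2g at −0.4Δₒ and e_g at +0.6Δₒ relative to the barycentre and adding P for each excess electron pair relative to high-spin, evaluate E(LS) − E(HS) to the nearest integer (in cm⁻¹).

5680

High-spin: t2g^4 e_g^2, CFSE = -0.4Δₒ = -9764 cm⁻¹.
Low-spin t2g^6 e_g^0 gives -2.4Δₒ = -58584 cm⁻¹, but forming 2 extra pairs costs 2P = 54500 cm⁻¹, so E(LS) = -58584 + 54500 = -4084 cm⁻¹.
Thus E(LS) − E(HS) = 5680 cm⁻¹.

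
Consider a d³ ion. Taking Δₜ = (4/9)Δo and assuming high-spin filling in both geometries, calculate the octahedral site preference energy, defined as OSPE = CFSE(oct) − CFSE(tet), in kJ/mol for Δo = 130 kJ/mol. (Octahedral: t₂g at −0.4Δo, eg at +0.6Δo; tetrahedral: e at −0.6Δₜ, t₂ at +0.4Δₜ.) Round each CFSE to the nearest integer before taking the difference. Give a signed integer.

-110

In an octahedral site d³ (HS) is t2g^3 e_g^0, giving CFSE(oct) = -1.2Δo = -156 kJ/mol.
In a tetrahedral site the filling is e^2 t2^1: CFSE(tet) = -0.8Δₜ = -0.8 × (4/9)(130) = -46 kJ/mol.
OSPE = CFSE(oct) − CFSE(tet) = -156 − (-46) = -110 kJ/mol.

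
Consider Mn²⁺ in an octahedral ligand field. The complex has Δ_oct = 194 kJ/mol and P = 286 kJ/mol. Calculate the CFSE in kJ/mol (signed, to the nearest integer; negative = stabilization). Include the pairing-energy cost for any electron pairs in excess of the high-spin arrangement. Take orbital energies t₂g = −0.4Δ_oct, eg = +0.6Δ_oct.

Group 7 minus oxidation state +2 gives a d⁵ configuration for Mn²⁺.
Since Δ_oct = 194 kJ/mol < P = 286 kJ/mol, the complex adopts the high-spin configuration.
That gives t₂g³ eg².
Orbital CFSE = 0.0Δ_oct = 0.0 × 194 = 0 kJ/mol.
High-spin has no excess pairs, so no pairing correction applies.

0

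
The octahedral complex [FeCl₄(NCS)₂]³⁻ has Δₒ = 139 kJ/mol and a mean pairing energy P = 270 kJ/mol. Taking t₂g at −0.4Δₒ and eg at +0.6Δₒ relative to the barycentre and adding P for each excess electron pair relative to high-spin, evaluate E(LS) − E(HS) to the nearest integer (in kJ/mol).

262

Ligand charges: 4×(-1) from Cl⁻ and 2×(-1) from NCS⁻ sum to -6; with overall charge -3, Fe is +3.
Fe³⁺: group 8, so d-count = 8 − 3 = 5.
In the high-spin limit (t₂g³ eg²) the orbital term is 0.0Δₒ = 0 kJ/mol, with no excess pairing.
Low-spin: t₂g⁵ eg⁰, orbital CFSE = -2.0Δₒ = -278 kJ/mol; plus 2 excess pairs × P = +540 kJ/mol; total 262 kJ/mol.
The difference is 262 − (0) = 262 kJ/mol, so high-spin lies lower.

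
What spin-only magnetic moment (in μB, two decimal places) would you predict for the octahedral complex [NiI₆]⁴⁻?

Each I⁻ contributes -1; 6 × (-1) = -6. With overall charge -4, Ni is in the +2 oxidation state.
Ni²⁺: group 10, so d-count = 10 − 2 = 8.
Configuration: t2g^6 e_g^2 → 2 unpaired electrons.
μ(spin-only) = √[2(2+2)] = √8 ≈ 2.83 μB.

2.83 μB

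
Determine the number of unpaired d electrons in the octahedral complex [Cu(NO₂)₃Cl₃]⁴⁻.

Ligand charges: 3×(-1) from NO₂⁻ and 3×(-1) from Cl⁻ sum to -6; with overall charge -4, Cu is +2.
Cu sits in group 11; removing 2 electrons leaves Cu²⁺ with 11 − 2 = 9 d electrons.
Configuration: t₂g⁶ eg³, giving 1 unpaired electron.

1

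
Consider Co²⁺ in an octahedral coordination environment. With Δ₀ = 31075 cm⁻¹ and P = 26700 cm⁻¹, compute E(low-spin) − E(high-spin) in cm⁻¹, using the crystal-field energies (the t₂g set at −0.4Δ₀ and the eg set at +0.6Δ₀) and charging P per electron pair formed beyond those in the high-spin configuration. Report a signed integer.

Co sits in group 9; removing 2 electrons leaves Co²⁺ with 9 − 2 = 7 d electrons.
High-spin: t₂g⁵ eg², CFSE = -0.8Δ₀ = -24860 cm⁻¹.
For low-spin the configuration is t₂g⁶ eg¹: orbital energy -1.8 × 31075 = -55935 cm⁻¹, and 1 additional pair relative to high-spin adds 26700 cm⁻¹, giving -29235 cm⁻¹.
The difference is -29235 − (-24860) = -4375 cm⁻¹, so low-spin lies lower.

-4375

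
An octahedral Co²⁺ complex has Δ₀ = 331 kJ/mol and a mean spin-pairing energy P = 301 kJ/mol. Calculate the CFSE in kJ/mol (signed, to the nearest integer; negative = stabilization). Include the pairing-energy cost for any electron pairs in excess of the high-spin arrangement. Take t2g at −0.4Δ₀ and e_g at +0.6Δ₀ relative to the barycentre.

Co sits in group 9; removing 2 electrons leaves Co²⁺ with 9 − 2 = 7 d electrons.
With Δ₀ > P the complex is low-spin.
Filling d⁷ accordingly: t2g^6 e_g^1.
Orbital CFSE = -1.8Δ₀ = -1.8 × 331 = -596 kJ/mol.
Excess pairs vs high-spin: 3 − 2 = 1; pairing cost = +301 kJ/mol.
Net CFSE = -596 + 301 = -295 kJ/mol.

-295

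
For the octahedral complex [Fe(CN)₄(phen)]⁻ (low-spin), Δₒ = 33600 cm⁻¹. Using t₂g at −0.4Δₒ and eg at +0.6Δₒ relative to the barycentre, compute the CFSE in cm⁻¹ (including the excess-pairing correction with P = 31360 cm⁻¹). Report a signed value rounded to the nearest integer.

Ligand charges: 4×(-1) from CN⁻ and 1×(+0) from phen sum to -4; with overall charge -1, Fe is +3.
Fe is in group 8, so Fe³⁺ is d⁵ (8 − 3 = 5).
Electron filling gives t₂g⁵ eg⁰.
Orbital CFSE = 5(-0.4) + 0(0.6) = -2.0Δₒ = -2.0 × 33600 = -67200 cm⁻¹.
Relative to high-spin t₂g³ eg² (0 paired), the low-spin configuration has 2 additional pairs, contributing +2 × 31360 = +62720 cm⁻¹.
Combining: -67200 + 62720 = -4480 cm⁻¹.

-4480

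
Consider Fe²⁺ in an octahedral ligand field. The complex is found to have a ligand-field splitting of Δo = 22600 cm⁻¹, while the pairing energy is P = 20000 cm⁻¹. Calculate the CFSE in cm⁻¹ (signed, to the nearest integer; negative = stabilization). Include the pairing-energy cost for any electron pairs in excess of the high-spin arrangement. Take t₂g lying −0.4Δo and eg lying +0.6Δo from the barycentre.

Fe²⁺: group 8, so d-count = 8 − 2 = 6.
With Δo > P the complex is low-spin.
That gives t₂g⁶ eg⁰.
Orbital CFSE = -2.4Δo = -2.4 × 22600 = -54240 cm⁻¹.
Excess pairs vs high-spin: 3 − 1 = 2; pairing cost = +40000 cm⁻¹.
Net CFSE = -54240 + 40000 = -14240 cm⁻¹.

-14240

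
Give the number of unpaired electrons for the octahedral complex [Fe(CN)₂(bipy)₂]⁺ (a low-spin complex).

Ligand charges: 2×(-1) from CN⁻ and 2×(+0) from bipy sum to -2; with overall charge +1, Fe is +3.
Fe is in group 8, so Fe³⁺ is d⁵ (8 − 3 = 5).
Configuration: t₂g⁵ eg⁰, giving 1 unpaired electron.

1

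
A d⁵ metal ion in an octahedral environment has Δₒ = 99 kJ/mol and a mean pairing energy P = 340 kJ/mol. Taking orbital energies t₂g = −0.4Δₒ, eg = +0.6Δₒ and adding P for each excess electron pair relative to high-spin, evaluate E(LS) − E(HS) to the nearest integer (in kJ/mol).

High-spin: t₂g³ eg², CFSE = 0.0Δₒ = 0 kJ/mol.
Low-spin: t₂g⁵ eg⁰, orbital CFSE = -2.0Δₒ = -198 kJ/mol; plus 2 excess pairs × P = +680 kJ/mol; total 482 kJ/mol.
The difference is 482 − (0) = 482 kJ/mol, so high-spin lies lower.

482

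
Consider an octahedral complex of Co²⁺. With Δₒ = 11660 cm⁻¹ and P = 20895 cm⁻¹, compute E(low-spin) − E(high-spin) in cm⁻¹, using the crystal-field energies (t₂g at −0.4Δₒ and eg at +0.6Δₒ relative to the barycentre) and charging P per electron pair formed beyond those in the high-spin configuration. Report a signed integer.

Co is in group 9, so Co²⁺ is d⁷ (9 − 2 = 7).
High-spin d⁷ fills as t₂g⁵ eg² with CFSE 5(−0.4) + 2(+0.6) = -0.8Δₒ = -9328 cm⁻¹.
Low-spin t₂g⁶ eg¹ gives -1.8Δₒ = -20988 cm⁻¹, but forming 1 extra pair costs 1P = 20895 cm⁻¹, so E(LS) = -20988 + 20895 = -93 cm⁻¹.
Thus E(LS) − E(HS) = 9235 cm⁻¹.

9235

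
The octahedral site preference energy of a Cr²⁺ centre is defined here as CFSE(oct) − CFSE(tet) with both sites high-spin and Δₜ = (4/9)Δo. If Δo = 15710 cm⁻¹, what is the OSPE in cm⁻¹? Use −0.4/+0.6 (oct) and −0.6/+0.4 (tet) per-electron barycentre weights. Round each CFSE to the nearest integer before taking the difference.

-6633

Group 6 minus oxidation state +2 gives a d⁴ configuration for Cr²⁺.
In an octahedral site d⁴ (HS) is t₂g³ eg¹, giving CFSE(oct) = -0.6Δo = -9426 cm⁻¹.
Tetrahedral: e² t₂², CFSE = 2(−0.6) + 2(+0.4) = -0.4Δₜ = -0.4 × (4/9) × 15710 = -2793 cm⁻¹.
OSPE = -9426 − (-2793) = -6633 cm⁻¹.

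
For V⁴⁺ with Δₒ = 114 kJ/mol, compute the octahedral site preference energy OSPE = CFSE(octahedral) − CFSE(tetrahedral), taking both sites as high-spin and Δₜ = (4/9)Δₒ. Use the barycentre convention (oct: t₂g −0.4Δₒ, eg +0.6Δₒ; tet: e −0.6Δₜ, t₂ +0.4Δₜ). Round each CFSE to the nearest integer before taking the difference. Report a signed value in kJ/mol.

V sits in group 5; removing 4 electrons leaves V⁴⁺ with 5 − 4 = 1 d electrons.
In an octahedral site d¹ (HS) is t2g^1 e_g^0, giving CFSE(oct) = -0.4Δₒ = -46 kJ/mol.
Tetrahedral e^1 t2^0 gives -0.6Δₜ = -0.6 × (4/9) × 114 = -30 kJ/mol.
OSPE = CFSE(oct) − CFSE(tet) = -46 − (-30) = -16 kJ/mol.

-16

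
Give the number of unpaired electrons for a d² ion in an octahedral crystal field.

Configuration: t2g^2 e_g^0, giving 2 unpaired electrons.

2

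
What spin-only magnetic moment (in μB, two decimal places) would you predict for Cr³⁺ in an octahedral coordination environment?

Cr sits in group 6; removing 3 electrons leaves Cr³⁺ with 6 − 3 = 3 d electrons.
Configuration: t₂g³ eg⁰ → 3 unpaired electrons.
μ(spin-only) = √[3(3+2)] = √15 ≈ 3.87 μB.

3.87 μB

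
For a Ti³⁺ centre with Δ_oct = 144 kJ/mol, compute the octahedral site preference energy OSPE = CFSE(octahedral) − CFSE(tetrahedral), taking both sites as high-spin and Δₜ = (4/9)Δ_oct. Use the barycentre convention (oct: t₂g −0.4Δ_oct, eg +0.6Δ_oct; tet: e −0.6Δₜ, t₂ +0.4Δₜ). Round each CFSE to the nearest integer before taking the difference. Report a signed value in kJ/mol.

Group 4 minus oxidation state +3 gives a d¹ configuration for Ti³⁺.
Octahedral high-spin t₂g¹ eg⁰: CFSE = -0.4 × 144 = -58 kJ/mol.
Tetrahedral e¹ t₂⁰ gives -0.6Δₜ = -0.6 × (4/9) × 144 = -38 kJ/mol.
Subtracting, OSPE = -58 − (-38) = -20 kJ/mol.

-20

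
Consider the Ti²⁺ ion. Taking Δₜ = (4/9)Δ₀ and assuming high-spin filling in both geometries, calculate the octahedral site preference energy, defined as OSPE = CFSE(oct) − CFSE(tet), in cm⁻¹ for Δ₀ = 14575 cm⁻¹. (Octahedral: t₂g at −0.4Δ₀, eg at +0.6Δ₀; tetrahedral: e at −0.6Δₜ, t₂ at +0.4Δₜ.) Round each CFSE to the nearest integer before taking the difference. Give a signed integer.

Ti sits in group 4; removing 2 electrons leaves Ti²⁺ with 4 − 2 = 2 d electrons.
In an octahedral site d² (HS) is t2g^2 e_g^0, giving CFSE(oct) = -0.8Δ₀ = -11660 cm⁻¹.
In a tetrahedral site the filling is e^2 t2^0: CFSE(tet) = -1.2Δₜ = -1.2 × (4/9)(14575) = -7773 cm⁻¹.
OSPE = -11660 − (-7773) = -3887 cm⁻¹.

-3887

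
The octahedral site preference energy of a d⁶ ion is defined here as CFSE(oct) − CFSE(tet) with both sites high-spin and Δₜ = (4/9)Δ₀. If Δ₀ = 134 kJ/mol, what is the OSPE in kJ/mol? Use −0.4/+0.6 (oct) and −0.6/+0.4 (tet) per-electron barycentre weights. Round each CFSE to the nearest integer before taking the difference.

Octahedral high-spin t2g^4 e_g^2: CFSE = -0.4 × 134 = -54 kJ/mol.
Tetrahedral e^3 t2^3 gives -0.6Δₜ = -0.6 × (4/9) × 134 = -36 kJ/mol.
OSPE = CFSE(oct) − CFSE(tet) = -54 − (-36) = -18 kJ/mol.

-18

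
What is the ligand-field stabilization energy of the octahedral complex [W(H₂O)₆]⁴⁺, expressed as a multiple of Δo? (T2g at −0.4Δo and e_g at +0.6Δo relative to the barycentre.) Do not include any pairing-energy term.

H₂O is neutral, so the +4 overall charge sits on W: oxidation state +4.
Group 6 minus oxidation state +4 gives a d² configuration for W⁴⁺.
Configuration: t2g^2 e_g^0.
CFSE = 2(-0.4Δo) + 0(0.6Δo) = -0.8Δo + 0.0Δo = -0.8Δo.

-0.8 Δo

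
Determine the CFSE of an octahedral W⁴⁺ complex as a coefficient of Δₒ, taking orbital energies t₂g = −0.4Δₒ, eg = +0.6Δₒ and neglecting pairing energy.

-0.8 Δₒ

W⁴⁺: group 6, so d-count = 6 − 4 = 2.
Configuration: t₂g² eg⁰.
CFSE = 2(-0.4Δₒ) + 0(0.6Δₒ) = -0.8Δₒ + 0.0Δₒ = -0.8Δₒ.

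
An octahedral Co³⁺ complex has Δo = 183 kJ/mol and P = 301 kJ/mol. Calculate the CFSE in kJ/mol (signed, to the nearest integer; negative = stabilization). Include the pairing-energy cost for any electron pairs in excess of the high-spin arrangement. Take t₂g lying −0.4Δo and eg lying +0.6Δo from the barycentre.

-73

Co³⁺: group 9, so d-count = 9 − 3 = 6.
Here Δo < P (183 < 301), so the high-spin state is favoured.
Filling d⁶ accordingly: t₂g⁴ eg².
Orbital CFSE = -0.4Δo = -0.4 × 183 = -73 kJ/mol.
High-spin has no excess pairs, so no pairing correction applies.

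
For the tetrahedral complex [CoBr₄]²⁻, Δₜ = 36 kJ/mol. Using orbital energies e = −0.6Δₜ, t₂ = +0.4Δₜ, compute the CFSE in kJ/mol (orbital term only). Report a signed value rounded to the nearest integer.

-43

Each Br⁻ contributes -1; 4 × (-1) = -4. With overall charge -2, Co is in the +2 oxidation state.
Co is in group 9, so Co²⁺ is d⁷ (9 − 2 = 7).
Tetrahedral splitting is small, so the complex is high-spin.
Electron filling gives e⁴ t₂³.
CFSE(orbital) = 4×(-0.6Δₜ) + 3×(0.4Δₜ) = -1.2Δₜ; with Δₜ = 36 kJ/mol that is -43 kJ/mol.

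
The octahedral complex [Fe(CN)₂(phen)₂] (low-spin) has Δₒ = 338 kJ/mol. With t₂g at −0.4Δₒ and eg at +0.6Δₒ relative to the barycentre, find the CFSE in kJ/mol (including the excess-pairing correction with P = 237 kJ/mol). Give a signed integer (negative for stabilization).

Ligand charges: 2×(-1) from CN⁻ and 2×(+0) from phen sum to -2; with overall charge +0, Fe is +2.
Group 8 minus oxidation state +2 gives a d⁶ configuration for Fe²⁺.
The d⁶ electrons fill as t₂g⁶ eg⁰.
CFSE(orbital) = 6×(-0.4Δₒ) + 0×(0.6Δₒ) = -2.4Δₒ; with Δₒ = 338 kJ/mol that is -811 kJ/mol.
Relative to high-spin t₂g⁴ eg² (1 paired), the low-spin configuration has 2 additional pairs, contributing +2 × 237 = +474 kJ/mol.
Net CFSE = -811 + 474 = -337 kJ/mol.

-337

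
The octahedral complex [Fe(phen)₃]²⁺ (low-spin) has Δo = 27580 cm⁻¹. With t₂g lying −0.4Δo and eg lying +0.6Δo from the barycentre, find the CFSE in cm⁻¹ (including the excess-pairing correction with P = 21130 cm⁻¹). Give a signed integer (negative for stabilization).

phen is neutral, so the +2 overall charge sits on Fe: oxidation state +2.
Fe sits in group 8; removing 2 electrons leaves Fe²⁺ with 8 − 2 = 6 d electrons.
Configuration: t₂g⁶ eg⁰.
The orbital stabilization is -2.4Δo = -2.4 × 27580 = -66192 cm⁻¹.
Relative to high-spin t₂g⁴ eg² (1 paired), the low-spin configuration has 2 additional pairs, contributing +2 × 21130 = +42260 cm⁻¹.
Net CFSE = -66192 + 42260 = -23932 cm⁻¹.

-23932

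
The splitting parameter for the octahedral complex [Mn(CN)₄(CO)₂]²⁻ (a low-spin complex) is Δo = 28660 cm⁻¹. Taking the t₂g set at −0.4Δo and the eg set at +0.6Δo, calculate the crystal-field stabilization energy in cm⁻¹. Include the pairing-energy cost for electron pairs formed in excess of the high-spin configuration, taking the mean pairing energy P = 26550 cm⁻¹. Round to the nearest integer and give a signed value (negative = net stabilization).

Ligand charges: 4×(-1) from CN⁻ and 2×(+0) from CO sum to -4; with overall charge -2, Mn is +2.
Mn is in group 7, so Mn²⁺ is d⁵ (7 − 2 = 5).
Configuration: t₂g⁵ eg⁰.
Orbital CFSE = 5(-0.4) + 0(0.6) = -2.0Δo = -2.0 × 28660 = -57320 cm⁻¹.
Pairing penalty: 2 pairs vs 0 in the high-spin reference → 2 extra × P = 53100 cm⁻¹.
Net CFSE = -57320 + 53100 = -4220 cm⁻¹.

-4220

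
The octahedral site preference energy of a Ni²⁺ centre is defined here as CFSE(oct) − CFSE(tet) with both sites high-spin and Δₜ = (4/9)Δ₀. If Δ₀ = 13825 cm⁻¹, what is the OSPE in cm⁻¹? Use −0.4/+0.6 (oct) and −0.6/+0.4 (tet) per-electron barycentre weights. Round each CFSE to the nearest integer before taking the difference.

-11674

Ni is in group 10, so Ni²⁺ is d⁸ (10 − 2 = 8).
In an octahedral site d⁸ (HS) is t₂g⁶ eg², giving CFSE(oct) = -1.2Δ₀ = -16590 cm⁻¹.
In a tetrahedral site the filling is e⁴ t₂⁴: CFSE(tet) = -0.8Δₜ = -0.8 × (4/9)(13825) = -4916 cm⁻¹.
Subtracting, OSPE = -16590 − (-4916) = -11674 cm⁻¹.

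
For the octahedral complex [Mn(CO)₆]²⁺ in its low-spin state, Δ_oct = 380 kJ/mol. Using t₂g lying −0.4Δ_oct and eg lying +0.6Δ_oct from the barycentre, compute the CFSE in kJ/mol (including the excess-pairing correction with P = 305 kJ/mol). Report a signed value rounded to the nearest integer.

-150

CO is neutral, so the +2 overall charge sits on Mn: oxidation state +2.
Mn is in group 7, so Mn²⁺ is d⁵ (7 − 2 = 5).
Electron filling gives t₂g⁵ eg⁰.
The orbital stabilization is -2.0Δ_oct = -2.0 × 380 = -760 kJ/mol.
Pairing penalty: 2 pairs vs 0 in the high-spin reference → 2 extra × P = 610 kJ/mol.
Combining: -760 + 610 = -150 kJ/mol.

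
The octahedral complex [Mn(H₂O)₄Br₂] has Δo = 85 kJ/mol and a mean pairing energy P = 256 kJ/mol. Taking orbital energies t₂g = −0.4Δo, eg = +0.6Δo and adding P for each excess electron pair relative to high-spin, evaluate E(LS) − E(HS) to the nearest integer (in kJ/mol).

342

Ligand charges: 4×(+0) from H₂O and 2×(-1) from Br⁻ sum to -2; with overall charge +0, Mn is +2.
Mn²⁺: group 7, so d-count = 7 − 2 = 5.
In the high-spin limit (t₂g³ eg²) the orbital term is 0.0Δo = 0 kJ/mol, with no excess pairing.
Low-spin: t₂g⁵ eg⁰, orbital CFSE = -2.0Δo = -170 kJ/mol; plus 2 excess pairs × P = +512 kJ/mol; total 342 kJ/mol.
Thus E(LS) − E(HS) = 342 kJ/mol.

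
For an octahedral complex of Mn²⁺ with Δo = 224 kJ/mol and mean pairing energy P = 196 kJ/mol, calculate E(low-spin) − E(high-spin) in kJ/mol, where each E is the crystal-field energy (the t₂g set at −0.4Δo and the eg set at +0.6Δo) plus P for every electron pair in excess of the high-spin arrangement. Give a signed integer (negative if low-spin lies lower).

-56

Mn is in group 7, so Mn²⁺ is d⁵ (7 − 2 = 5).
High-spin d⁵ fills as t₂g³ eg² with CFSE 3(−0.4) + 2(+0.6) = 0.0Δo = 0 kJ/mol.
For low-spin the configuration is t₂g⁵ eg⁰: orbital energy -2.0 × 224 = -448 kJ/mol, and 2 additional pairs relative to high-spin add 392 kJ/mol, giving -56 kJ/mol.
The difference is -56 − (0) = -56 kJ/mol, so low-spin lies lower.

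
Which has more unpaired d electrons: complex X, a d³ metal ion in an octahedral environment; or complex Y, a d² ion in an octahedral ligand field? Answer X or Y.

X: For octahedral d³ the high- and low-spin configurations coincide; t2g^3 e_g^0 → 3 unpaired.
Y: t2g^2 e_g^0 → 2 unpaired.
So X has more unpaired electrons.

X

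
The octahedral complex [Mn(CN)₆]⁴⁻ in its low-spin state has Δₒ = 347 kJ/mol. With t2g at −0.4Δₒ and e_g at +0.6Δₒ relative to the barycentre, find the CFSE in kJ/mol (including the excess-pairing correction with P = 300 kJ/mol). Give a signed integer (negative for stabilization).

Each CN⁻ contributes -1; 6 × (-1) = -6. With overall charge -4, Mn is in the +2 oxidation state.
Mn sits in group 7; removing 2 electrons leaves Mn²⁺ with 7 − 2 = 5 d electrons.
Configuration: t2g^5 e_g^0.
CFSE(orbital) = 5×(-0.4Δₒ) + 0×(0.6Δₒ) = -2.0Δₒ; with Δₒ = 347 kJ/mol that is -694 kJ/mol.
Relative to high-spin t2g^3 e_g^2 (0 paired), the low-spin configuration has 2 additional pairs, contributing +2 × 300 = +600 kJ/mol.
Combining: -694 + 600 = -94 kJ/mol.

-94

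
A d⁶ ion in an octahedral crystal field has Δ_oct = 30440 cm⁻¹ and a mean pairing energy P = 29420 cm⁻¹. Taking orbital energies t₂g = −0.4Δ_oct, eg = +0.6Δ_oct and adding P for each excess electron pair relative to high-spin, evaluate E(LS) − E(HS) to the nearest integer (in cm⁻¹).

In the high-spin limit (t₂g⁴ eg²) the orbital term is -0.4Δ_oct = -12176 cm⁻¹, with no excess pairing.
Low-spin: t₂g⁶ eg⁰, orbital CFSE = -2.4Δ_oct = -73056 cm⁻¹; plus 2 excess pairs × P = +58840 cm⁻¹; total -14216 cm⁻¹.
The difference is -14216 − (-12176) = -2040 cm⁻¹, so low-spin lies lower.

-2040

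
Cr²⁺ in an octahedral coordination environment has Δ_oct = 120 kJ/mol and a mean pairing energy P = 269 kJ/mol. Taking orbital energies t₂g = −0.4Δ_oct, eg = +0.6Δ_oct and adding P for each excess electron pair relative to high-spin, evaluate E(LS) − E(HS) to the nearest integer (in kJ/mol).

149

Cr²⁺: group 6, so d-count = 6 − 2 = 4.
In the high-spin limit (t₂g³ eg¹) the orbital term is -0.6Δ_oct = -72 kJ/mol, with no excess pairing.
Low-spin: t₂g⁴ eg⁰, orbital CFSE = -1.6Δ_oct = -192 kJ/mol; plus 1 excess pair × P = +269 kJ/mol; total 77 kJ/mol.
The difference is 77 − (-72) = 149 kJ/mol, so high-spin lies lower.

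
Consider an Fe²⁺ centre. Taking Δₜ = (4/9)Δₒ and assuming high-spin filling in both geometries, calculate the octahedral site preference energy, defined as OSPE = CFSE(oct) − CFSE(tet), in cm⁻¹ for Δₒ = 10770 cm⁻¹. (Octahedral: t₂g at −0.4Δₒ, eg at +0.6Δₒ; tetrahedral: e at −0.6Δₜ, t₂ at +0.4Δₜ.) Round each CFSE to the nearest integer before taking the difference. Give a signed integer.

Fe²⁺: group 8, so d-count = 8 − 2 = 6.
Octahedral (high-spin): t2g^4 e_g^2, CFSE = 4(−0.4) + 2(+0.6) = -0.4Δₒ = -0.4 × 10770 = -4308 cm⁻¹.
In a tetrahedral site the filling is e^3 t2^3: CFSE(tet) = -0.6Δₜ = -0.6 × (4/9)(10770) = -2872 cm⁻¹.
OSPE = CFSE(oct) − CFSE(tet) = -4308 − (-2872) = -1436 cm⁻¹.

-1436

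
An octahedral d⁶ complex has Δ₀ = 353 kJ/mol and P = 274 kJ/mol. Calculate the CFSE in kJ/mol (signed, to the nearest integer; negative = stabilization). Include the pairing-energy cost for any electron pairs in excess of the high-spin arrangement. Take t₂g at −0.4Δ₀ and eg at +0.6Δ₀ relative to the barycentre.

-299

Δ₀ > P, so pairing is preferred: the ground state is low-spin.
Filling d⁶ accordingly: t₂g⁶ eg⁰.
Orbital CFSE = -2.4Δ₀ = -2.4 × 353 = -847 kJ/mol.
Excess pairs vs high-spin: 3 − 1 = 2; pairing cost = +548 kJ/mol.
Net CFSE = -847 + 548 = -299 kJ/mol.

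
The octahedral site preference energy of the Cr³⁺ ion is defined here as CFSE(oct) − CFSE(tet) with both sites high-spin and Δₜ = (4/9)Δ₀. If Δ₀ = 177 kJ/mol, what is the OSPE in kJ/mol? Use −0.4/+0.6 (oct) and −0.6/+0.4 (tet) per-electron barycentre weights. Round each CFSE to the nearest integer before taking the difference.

-149

Cr³⁺: group 6, so d-count = 6 − 3 = 3.
In an octahedral site d³ (HS) is t₂g³ eg⁰, giving CFSE(oct) = -1.2Δ₀ = -212 kJ/mol.
Tetrahedral e² t₂¹ gives -0.8Δₜ = -0.8 × (4/9) × 177 = -63 kJ/mol.
OSPE = CFSE(oct) − CFSE(tet) = -212 − (-63) = -149 kJ/mol.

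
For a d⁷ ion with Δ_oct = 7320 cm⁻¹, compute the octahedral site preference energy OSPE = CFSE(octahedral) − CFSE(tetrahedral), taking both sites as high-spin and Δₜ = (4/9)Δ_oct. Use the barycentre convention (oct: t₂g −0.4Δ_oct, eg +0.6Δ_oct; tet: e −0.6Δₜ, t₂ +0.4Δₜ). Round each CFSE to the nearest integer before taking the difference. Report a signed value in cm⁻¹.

Octahedral (high-spin): t₂g⁵ eg², CFSE = 5(−0.4) + 2(+0.6) = -0.8Δ_oct = -0.8 × 7320 = -5856 cm⁻¹.
Tetrahedral e⁴ t₂³ gives -1.2Δₜ = -1.2 × (4/9) × 7320 = -3904 cm⁻¹.
OSPE = -5856 − (-3904) = -1952 cm⁻¹.

-1952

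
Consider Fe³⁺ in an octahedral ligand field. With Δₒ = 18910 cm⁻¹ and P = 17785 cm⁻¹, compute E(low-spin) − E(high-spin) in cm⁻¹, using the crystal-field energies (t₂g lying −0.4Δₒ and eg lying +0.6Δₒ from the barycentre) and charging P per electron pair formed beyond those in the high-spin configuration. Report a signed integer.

Group 8 minus oxidation state +3 gives a d⁵ configuration for Fe³⁺.
High-spin: t₂g³ eg², CFSE = 0.0Δₒ = 0 cm⁻¹.
Low-spin t₂g⁵ eg⁰ gives -2.0Δₒ = -37820 cm⁻¹, but forming 2 extra pairs costs 2P = 35570 cm⁻¹, so E(LS) = -37820 + 35570 = -2250 cm⁻¹.
Thus E(LS) − E(HS) = -2250 cm⁻¹.

-2250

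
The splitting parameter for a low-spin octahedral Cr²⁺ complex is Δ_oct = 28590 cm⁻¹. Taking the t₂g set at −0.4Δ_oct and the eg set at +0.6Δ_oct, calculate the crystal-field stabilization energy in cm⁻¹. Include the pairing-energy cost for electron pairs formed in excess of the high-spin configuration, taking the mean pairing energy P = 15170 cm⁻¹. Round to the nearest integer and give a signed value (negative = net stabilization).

Cr²⁺: group 6, so d-count = 6 − 2 = 4.
Configuration: t₂g⁴ eg⁰.
CFSE(orbital) = 4×(-0.4Δ_oct) + 0×(0.6Δ_oct) = -1.6Δ_oct; with Δ_oct = 28590 cm⁻¹ that is -45744 cm⁻¹.
High-spin d⁴ would be t₂g³ eg¹ with 0 pairs; low-spin has 1, so 1 excess pair costs +1P = +15170 cm⁻¹.
Net CFSE = -45744 + 15170 = -30574 cm⁻¹.

-30574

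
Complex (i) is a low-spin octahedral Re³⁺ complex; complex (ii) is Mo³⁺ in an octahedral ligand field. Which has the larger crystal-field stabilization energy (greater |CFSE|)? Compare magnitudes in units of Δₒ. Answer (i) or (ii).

(i): Re³⁺: group 7, so d-count = 7 − 3 = 4; t2g^4 e_g^0, CFSE = -1.6Δₒ.
(ii): Mo³⁺: group 6, so d-count = 6 − 3 = 3; t₂g³ eg⁰, CFSE = -1.2Δₒ.
So (i) has the larger |CFSE|.

(i)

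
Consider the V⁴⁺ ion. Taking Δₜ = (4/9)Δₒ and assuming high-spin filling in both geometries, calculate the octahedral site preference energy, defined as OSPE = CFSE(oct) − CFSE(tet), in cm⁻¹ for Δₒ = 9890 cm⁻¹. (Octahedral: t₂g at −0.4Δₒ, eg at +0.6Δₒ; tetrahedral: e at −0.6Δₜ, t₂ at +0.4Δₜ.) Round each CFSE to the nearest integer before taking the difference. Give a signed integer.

Group 5 minus oxidation state +4 gives a d¹ configuration for V⁴⁺.
In an octahedral site d¹ (HS) is t₂g¹ eg⁰, giving CFSE(oct) = -0.4Δₒ = -3956 cm⁻¹.
Tetrahedral e¹ t₂⁰ gives -0.6Δₜ = -0.6 × (4/9) × 9890 = -2637 cm⁻¹.
OSPE = -3956 − (-2637) = -1319 cm⁻¹.

-1319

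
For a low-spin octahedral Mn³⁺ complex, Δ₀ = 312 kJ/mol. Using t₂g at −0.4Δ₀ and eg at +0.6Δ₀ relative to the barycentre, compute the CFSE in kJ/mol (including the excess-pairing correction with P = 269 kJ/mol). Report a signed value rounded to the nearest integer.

-230

Mn³⁺: group 7, so d-count = 7 − 3 = 4.
Configuration: t₂g⁴ eg⁰.
Orbital CFSE = 4(-0.4) + 0(0.6) = -1.6Δ₀ = -1.6 × 312 = -499 kJ/mol.
Relative to high-spin t₂g³ eg¹ (0 paired), the low-spin configuration has 1 additional pair, contributing +1 × 269 = +269 kJ/mol.
Overall CFSE = -499 + 269 = -230 kJ/mol.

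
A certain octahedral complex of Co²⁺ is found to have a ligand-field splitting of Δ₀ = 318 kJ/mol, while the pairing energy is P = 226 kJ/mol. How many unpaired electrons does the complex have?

Co sits in group 9; removing 2 electrons leaves Co²⁺ with 9 − 2 = 7 d electrons.
Since Δ₀ = 318 kJ/mol > P = 226 kJ/mol, the complex adopts the low-spin configuration.
Filling d⁷ accordingly: t₂g⁶ eg¹.
Unpaired electrons: 1.

1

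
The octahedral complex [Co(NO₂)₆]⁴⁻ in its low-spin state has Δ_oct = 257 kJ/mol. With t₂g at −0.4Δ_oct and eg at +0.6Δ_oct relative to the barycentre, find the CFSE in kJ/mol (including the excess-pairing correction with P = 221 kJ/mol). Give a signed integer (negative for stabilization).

-242

Each NO₂⁻ contributes -1; 6 × (-1) = -6. With overall charge -4, Co is in the +2 oxidation state.
Group 9 minus oxidation state +2 gives a d⁷ configuration for Co²⁺.
Electron filling gives t₂g⁶ eg¹.
CFSE(orbital) = 6×(-0.4Δ_oct) + 1×(0.6Δ_oct) = -1.8Δ_oct; with Δ_oct = 257 kJ/mol that is -463 kJ/mol.
Relative to high-spin t₂g⁵ eg² (2 paired), the low-spin configuration has 1 additional pair, contributing +1 × 221 = +221 kJ/mol.
Net CFSE = -463 + 221 = -242 kJ/mol.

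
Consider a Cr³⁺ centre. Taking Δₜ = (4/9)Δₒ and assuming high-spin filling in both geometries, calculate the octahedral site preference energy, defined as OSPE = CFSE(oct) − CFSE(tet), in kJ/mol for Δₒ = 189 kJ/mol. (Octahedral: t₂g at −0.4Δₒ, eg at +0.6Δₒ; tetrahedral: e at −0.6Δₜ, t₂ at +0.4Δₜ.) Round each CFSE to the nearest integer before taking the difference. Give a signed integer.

Group 6 minus oxidation state +3 gives a d³ configuration for Cr³⁺.
Octahedral (high-spin): t2g^3 e_g^0, CFSE = 3(−0.4) + 0(+0.6) = -1.2Δₒ = -1.2 × 189 = -227 kJ/mol.
Tetrahedral e^2 t2^1 gives -0.8Δₜ = -0.8 × (4/9) × 189 = -67 kJ/mol.
OSPE = CFSE(oct) − CFSE(tet) = -227 − (-67) = -160 kJ/mol.

-160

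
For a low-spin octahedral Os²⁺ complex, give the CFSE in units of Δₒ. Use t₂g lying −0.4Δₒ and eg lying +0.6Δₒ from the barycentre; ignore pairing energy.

-2.4 Δₒ

Os sits in group 8; removing 2 electrons leaves Os²⁺ with 8 − 2 = 6 d electrons.
Configuration: t₂g⁶ eg⁰.
CFSE = 6(-0.4Δₒ) + 0(0.6Δₒ) = -2.4Δₒ + 0.0Δₒ = -2.4Δₒ.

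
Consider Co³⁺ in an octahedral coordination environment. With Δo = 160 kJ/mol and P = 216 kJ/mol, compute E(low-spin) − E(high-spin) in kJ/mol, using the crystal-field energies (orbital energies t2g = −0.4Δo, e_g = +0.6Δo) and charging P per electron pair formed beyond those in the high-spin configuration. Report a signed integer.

Group 9 minus oxidation state +3 gives a d⁶ configuration for Co³⁺.
High-spin: t2g^4 e_g^2, CFSE = -0.4Δo = -64 kJ/mol.
Low-spin: t2g^6 e_g^0, orbital CFSE = -2.4Δo = -384 kJ/mol; plus 2 excess pairs × P = +432 kJ/mol; total 48 kJ/mol.
Thus E(LS) − E(HS) = 112 kJ/mol.

112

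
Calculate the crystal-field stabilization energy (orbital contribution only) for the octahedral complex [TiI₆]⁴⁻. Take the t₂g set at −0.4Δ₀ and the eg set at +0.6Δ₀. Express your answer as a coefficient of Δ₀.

-0.8 Δ₀

Each I⁻ contributes -1; 6 × (-1) = -6. With overall charge -4, Ti is in the +2 oxidation state.
Ti²⁺: group 4, so d-count = 4 − 2 = 2.
For octahedral d² the high- and low-spin configurations coincide.
Configuration: t₂g² eg⁰.
CFSE = 2(-0.4Δ₀) + 0(0.6Δ₀) = -0.8Δ₀ + 0.0Δ₀ = -0.8Δ₀.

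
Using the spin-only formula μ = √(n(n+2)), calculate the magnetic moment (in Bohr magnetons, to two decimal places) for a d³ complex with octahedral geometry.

3.87 Bohr magnetons

Configuration: t₂g³ eg⁰ → 3 unpaired electrons.
μ(spin-only) = √[3(3+2)] = √15 ≈ 3.87 Bohr magnetons.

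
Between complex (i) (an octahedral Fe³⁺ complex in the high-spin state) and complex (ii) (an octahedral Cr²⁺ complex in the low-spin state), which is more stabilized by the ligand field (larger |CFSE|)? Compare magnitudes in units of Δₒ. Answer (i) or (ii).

(ii)

(i): Fe³⁺: group 8, so d-count = 8 − 3 = 5; t₂g³ eg², CFSE = 0.0Δₒ.
(ii): Group 6 minus oxidation state +2 gives a d⁴ configuration for Cr²⁺; t₂g⁴ eg⁰, CFSE = -1.6Δₒ.
So (ii) has the larger |CFSE|.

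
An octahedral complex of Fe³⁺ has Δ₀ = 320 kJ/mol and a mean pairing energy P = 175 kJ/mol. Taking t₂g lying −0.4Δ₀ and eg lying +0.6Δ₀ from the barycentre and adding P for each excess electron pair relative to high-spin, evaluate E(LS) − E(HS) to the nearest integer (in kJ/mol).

-290

Fe sits in group 8; removing 3 electrons leaves Fe³⁺ with 8 − 3 = 5 d electrons.
In the high-spin limit (t₂g³ eg²) the orbital term is 0.0Δ₀ = 0 kJ/mol, with no excess pairing.
Low-spin t₂g⁵ eg⁰ gives -2.0Δ₀ = -640 kJ/mol, but forming 2 extra pairs costs 2P = 350 kJ/mol, so E(LS) = -640 + 350 = -290 kJ/mol.
The difference is -290 − (0) = -290 kJ/mol, so low-spin lies lower.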